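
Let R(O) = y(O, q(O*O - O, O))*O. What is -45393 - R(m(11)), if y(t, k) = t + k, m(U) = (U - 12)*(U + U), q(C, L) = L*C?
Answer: -290781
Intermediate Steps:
q(C, L) = C*L
m(U) = 2*U*(-12 + U) (m(U) = (-12 + U)*(2*U) = 2*U*(-12 + U))
y(t, k) = k + t
R(O) = O*(O + O*(O² - O)) (R(O) = ((O*O - O)*O + O)*O = ((O² - O)*O + O)*O = (O*(O² - O) + O)*O = (O + O*(O² - O))*O = O*(O + O*(O² - O)))
-45393 - R(m(11)) = -45393 - (2*11*(-12 + 11))²*(1 + (2*11*(-12 + 11))*(-1 + 2*11*(-12 + 11))) = -45393 - (2*11*(-1))²*(1 + (2*11*(-1))*(-1 + 2*11*(-1))) = -45393 - (-22)²*(1 - 22*(-1 - 22)) = -45393 - 484*(1 - 22*(-23)) = -45393 - 484*(1 + 506) = -45393 - 484*507 = -45393 - 1*245388 = -45393 - 245388 = -290781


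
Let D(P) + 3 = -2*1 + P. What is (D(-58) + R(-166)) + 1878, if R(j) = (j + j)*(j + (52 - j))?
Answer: -15449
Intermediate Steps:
R(j) = 104*j (R(j) = (2*j)*52 = 104*j)
D(P) = -5 + P (D(P) = -3 + (-2*1 + P) = -3 + (-2 + P) = -5 + P)
(D(-58) + R(-166)) + 1878 = ((-5 - 58) + 104*(-166)) + 1878 = (-63 - 17264) + 1878 = -17327 + 1878 = -15449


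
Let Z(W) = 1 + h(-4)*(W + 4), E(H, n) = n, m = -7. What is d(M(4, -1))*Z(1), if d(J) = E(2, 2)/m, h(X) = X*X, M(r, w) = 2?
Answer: -162/7 ≈ -23.143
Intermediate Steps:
h(X) = X**2
d(J) = -2/7 (d(J) = 2/(-7) = 2*(-1/7) = -2/7)
Z(W) = 65 + 16*W (Z(W) = 1 + (-4)**2*(W + 4) = 1 + 16*(4 + W) = 1 + (64 + 16*W) = 65 + 16*W)
d(M(4, -1))*Z(1) = -2*(65 + 16*1)/7 = -2*(65 + 16)/7 = -2/7*81 = -162/7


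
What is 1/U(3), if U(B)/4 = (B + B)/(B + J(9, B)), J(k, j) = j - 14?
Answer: -⅓ ≈ -0.33333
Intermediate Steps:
J(k, j) = -14 + j
U(B) = 8*B/(-14 + 2*B) (U(B) = 4*((B + B)/(B + (-14 + B))) = 4*((2*B)/(-14 + 2*B)) = 4*(2*B/(-14 + 2*B)) = 8*B/(-14 + 2*B))
1/U(3) = 1/(4*3/(-7 + 3)) = 1/(4*3/(-4)) = 1/(4*3*(-¼)) = 1/(-3) = -⅓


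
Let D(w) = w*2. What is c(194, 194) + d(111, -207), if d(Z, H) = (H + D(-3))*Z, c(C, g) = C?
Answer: -23449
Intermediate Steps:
D(w) = 2*w
d(Z, H) = Z*(-6 + H) (d(Z, H) = (H + 2*(-3))*Z = (H - 6)*Z = (-6 + H)*Z = Z*(-6 + H))
c(194, 194) + d(111, -207) = 194 + 111*(-6 - 207) = 194 + 111*(-213) = 194 - 23643 = -23449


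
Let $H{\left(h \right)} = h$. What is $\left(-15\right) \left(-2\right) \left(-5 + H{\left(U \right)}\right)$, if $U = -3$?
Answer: $-240$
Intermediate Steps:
$\left(-15\right) \left(-2\right) \left(-5 + H{\left(U \right)}\right) = \left(-15\right) \left(-2\right) \left(-5 - 3\right) = 30 \left(-8\right) = -240$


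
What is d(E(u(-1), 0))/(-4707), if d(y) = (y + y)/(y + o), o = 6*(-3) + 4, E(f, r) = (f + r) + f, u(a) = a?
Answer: -1/18828 ≈ -5.3112e-5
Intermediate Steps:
E(f, r) = r + 2*f
o = -14 (o = -18 + 4 = -14)
d(y) = 2*y/(-14 + y) (d(y) = (y + y)/(y - 14) = (2*y)/(-14 + y) = 2*y/(-14 + y))
d(E(u(-1), 0))/(-4707) = (2*(0 + 2*(-1))/(-14 + (0 + 2*(-1))))/(-4707) = (2*(0 - 2)/(-14 + (0 - 2)))*(-1/4707) = (2*(-2)/(-14 - 2))*(-1/4707) = (2*(-2)/(-16))*(-1/4707) = (2*(-2)*(-1/16))*(-1/4707) = (¼)*(-1/4707) = -1/18828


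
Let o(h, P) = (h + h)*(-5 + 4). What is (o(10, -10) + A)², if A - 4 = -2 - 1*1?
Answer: 361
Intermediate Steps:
o(h, P) = -2*h (o(h, P) = (2*h)*(-1) = -2*h)
A = 1 (A = 4 + (-2 - 1*1) = 4 + (-2 - 1) = 4 - 3 = 1)
(o(10, -10) + A)² = (-2*10 + 1)² = (-20 + 1)² = (-19)² = 361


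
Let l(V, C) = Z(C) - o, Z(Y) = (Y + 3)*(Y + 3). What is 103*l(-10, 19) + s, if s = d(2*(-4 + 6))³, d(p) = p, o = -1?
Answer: 50019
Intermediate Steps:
Z(Y) = (3 + Y)² (Z(Y) = (3 + Y)*(3 + Y) = (3 + Y)²)
l(V, C) = 1 + (3 + C)² (l(V, C) = (3 + C)² - 1*(-1) = (3 + C)² + 1 = 1 + (3 + C)²)
s = 64 (s = (2*(-4 + 6))³ = (2*2)³ = 4³ = 64)
103*l(-10, 19) + s = 103*(1 + (3 + 19)²) + 64 = 103*(1 + 22²) + 64 = 103*(1 + 484) + 64 = 103*485 + 64 = 49955 + 64 = 50019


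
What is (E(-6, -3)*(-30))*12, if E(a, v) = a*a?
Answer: -12960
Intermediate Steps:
E(a, v) = a**2
(E(-6, -3)*(-30))*12 = ((-6)**2*(-30))*12 = (36*(-30))*12 = -1080*12 = -12960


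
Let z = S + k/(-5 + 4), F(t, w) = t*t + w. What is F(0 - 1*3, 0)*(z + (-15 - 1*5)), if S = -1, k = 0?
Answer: -189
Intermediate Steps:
F(t, w) = w + t**2 (F(t, w) = t**2 + w = w + t**2)
z = -1 (z = -1 + 0/(-5 + 4) = -1 + 0/(-1) = -1 - 1*0 = -1 + 0 = -1)
F(0 - 1*3, 0)*(z + (-15 - 1*5)) = (0 + (0 - 1*3)**2)*(-1 + (-15 - 1*5)) = (0 + (0 - 3)**2)*(-1 + (-15 - 5)) = (0 + (-3)**2)*(-1 - 20) = (0 + 9)*(-21) = 9*(-21) = -189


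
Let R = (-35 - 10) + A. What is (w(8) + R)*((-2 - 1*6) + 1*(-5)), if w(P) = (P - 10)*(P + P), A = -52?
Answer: 1677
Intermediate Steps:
w(P) = 2*P*(-10 + P) (w(P) = (-10 + P)*(2*P) = 2*P*(-10 + P))
R = -97 (R = (-35 - 10) - 52 = -45 - 52 = -97)
(w(8) + R)*((-2 - 1*6) + 1*(-5)) = (2*8*(-10 + 8) - 97)*((-2 - 1*6) + 1*(-5)) = (2*8*(-2) - 97)*((-2 - 6) - 5) = (-32 - 97)*(-8 - 5) = -129*(-13) = 1677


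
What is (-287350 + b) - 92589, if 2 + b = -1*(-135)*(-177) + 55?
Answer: -403781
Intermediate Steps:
b = -23842 (b = -2 + (-1*(-135)*(-177) + 55) = -2 + (135*(-177) + 55) = -2 + (-23895 + 55) = -2 - 23840 = -23842)
(-287350 + b) - 92589 = (-287350 - 23842) - 92589 = -311192 - 92589 = -403781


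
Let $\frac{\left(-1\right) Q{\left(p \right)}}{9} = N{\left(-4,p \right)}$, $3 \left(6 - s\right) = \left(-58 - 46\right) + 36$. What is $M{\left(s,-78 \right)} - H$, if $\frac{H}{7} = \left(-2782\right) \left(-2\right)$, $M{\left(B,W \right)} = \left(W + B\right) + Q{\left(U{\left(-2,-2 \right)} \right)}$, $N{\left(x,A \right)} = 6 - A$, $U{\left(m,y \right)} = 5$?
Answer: $- \frac{117019}{3} \approx -39006.0$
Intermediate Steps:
$s = \frac{86}{3}$ ($s = 6 - \frac{\left(-58 - 46\right) + 36}{3} = 6 - \frac{-104 + 36}{3} = 6 - - \frac{68}{3} = 6 + \frac{68}{3} = \frac{86}{3} \approx 28.667$)
$Q{\left(p \right)} = -54 + 9 p$ ($Q{\left(p \right)} = - 9 \left(6 - p\right) = -54 + 9 p$)
$M{\left(B,W \right)} = -9 + B + W$ ($M{\left(B,W \right)} = \left(W + B\right) + \left(-54 + 9 \cdot 5\right) = \left(B + W\right) + \left(-54 + 45\right) = \left(B + W\right) - 9 = -9 + B + W$)
$H = 38948$ ($H = 7 \left(\left(-2782\right) \left(-2\right)\right) = 7 \cdot 5564 = 38948$)
$M{\left(s,-78 \right)} - H = \left(-9 + \frac{86}{3} - 78\right) - 38948 = - \frac{175}{3} - 38948 = - \frac{117019}{3}$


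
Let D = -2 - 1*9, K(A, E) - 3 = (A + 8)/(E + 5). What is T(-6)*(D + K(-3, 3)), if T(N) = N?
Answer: 177/4 ≈ 44.250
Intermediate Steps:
K(A, E) = 3 + (8 + A)/(5 + E) (K(A, E) = 3 + (A + 8)/(E + 5) = 3 + (8 + A)/(5 + E))
D = -11 (D = -2 - 9 = -11)
T(-6)*(D + K(-3, 3)) = -6*(-11 + (23 - 3 + 3*3)/(5 + 3)) = -6*(-11 + (23 - 3 + 9)/8) = -6*(-11 + (⅛)*29) = -6*(-11 + 29/8) = -6*(-59/8) = 177/4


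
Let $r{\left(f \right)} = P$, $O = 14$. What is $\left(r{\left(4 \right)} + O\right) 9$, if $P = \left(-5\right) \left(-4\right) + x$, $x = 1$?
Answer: $315$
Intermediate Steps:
$P = 21$ ($P = \left(-5\right) \left(-4\right) + 1 = 20 + 1 = 21$)
$r{\left(f \right)} = 21$
$\left(r{\left(4 \right)} + O\right) 9 = \left(21 + 14\right) 9 = 35 \cdot 9 = 315$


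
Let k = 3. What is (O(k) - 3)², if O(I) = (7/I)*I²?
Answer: 324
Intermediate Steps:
O(I) = 7*I
(O(k) - 3)² = (7*3 - 3)² = (21 - 3)² = 18² = 324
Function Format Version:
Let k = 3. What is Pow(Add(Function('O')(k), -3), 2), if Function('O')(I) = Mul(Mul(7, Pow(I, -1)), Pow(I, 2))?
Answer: 324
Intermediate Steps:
Function('O')(I) = Mul(7, I)
Pow(Add(Function('O')(k), -3), 2) = Pow(Add(Mul(7, 3), -3), 2) = Pow(Add(21, -3), 2) = Pow(18, 2) = 324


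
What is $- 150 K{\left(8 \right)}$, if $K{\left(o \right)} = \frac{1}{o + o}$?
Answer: $- \frac{75}{8} \approx -9.375$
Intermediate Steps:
$K{\left(o \right)} = \frac{1}{2 o}$
$- 150 K{\left(8 \right)} = - 150 \frac{1}{2 \cdot 8} = - 150 \cdot \frac{1}{2} \cdot \frac{1}{8} = \left(-150\right) \frac{1}{16} = - \frac{75}{8}$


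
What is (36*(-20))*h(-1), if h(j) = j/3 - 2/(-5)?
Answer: -48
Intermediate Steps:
h(j) = ⅖ + j/3 (h(j) = j*(⅓) - 2*(-⅕) = j/3 + ⅖ = ⅖ + j/3)
(36*(-20))*h(-1) = (36*(-20))*(⅖ + (⅓)*(-1)) = -720*(⅖ - ⅓) = -720*1/15 = -48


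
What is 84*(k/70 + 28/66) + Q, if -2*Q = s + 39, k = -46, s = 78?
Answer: -8587/110 ≈ -78.064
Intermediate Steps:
Q = -117/2 (Q = -(78 + 39)/2 = -½*117 = -117/2 ≈ -58.500)
84*(k/70 + 28/66) + Q = 84*(-46/70 + 28/66) - 117/2 = 84*(-46*1/70 + 28*(1/66)) - 117/2 = 84*(-23/35 + 14/33) - 117/2 = 84*(-269/1155) - 117/2 = -1076/55 - 117/2 = -8587/110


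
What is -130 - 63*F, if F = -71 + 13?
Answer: 3524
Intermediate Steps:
F = -58
-130 - 63*F = -130 - 63*(-58) = -130 + 3654 = 3524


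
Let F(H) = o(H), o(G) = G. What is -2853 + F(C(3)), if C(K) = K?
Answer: -2850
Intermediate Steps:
F(H) = H
-2853 + F(C(3)) = -2853 + 3 = -2850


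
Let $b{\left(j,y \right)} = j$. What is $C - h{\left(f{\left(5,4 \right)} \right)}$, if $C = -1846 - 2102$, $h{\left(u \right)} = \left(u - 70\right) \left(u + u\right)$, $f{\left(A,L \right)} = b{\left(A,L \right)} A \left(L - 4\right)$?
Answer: $-3948$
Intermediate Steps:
$f{\left(A,L \right)} = A^{2} \left(-4 + L\right)$ ($f{\left(A,L \right)} = A A \left(L - 4\right) = A^{2} \left(-4 + L\right)$)
$h{\left(u \right)} = 2 u \left(-70 + u\right)$ ($h{\left(u \right)} = \left(-70 + u\right) 2 u = 2 u \left(-70 + u\right)$)
$C = -3948$
$C - h{\left(f{\left(5,4 \right)} \right)} = -3948 - 2 \cdot 5^{2} \left(-4 + 4\right) \left(-70 + 5^{2} \left(-4 + 4\right)\right) = -3948 - 2 \cdot 25 \cdot 0 \left(-70 + 25 \cdot 0\right) = -3948 - 2 \cdot 0 \left(-70 + 0\right) = -3948 - 2 \cdot 0 \left(-70\right) = -3948 - 0 = -3948 + 0 = -3948$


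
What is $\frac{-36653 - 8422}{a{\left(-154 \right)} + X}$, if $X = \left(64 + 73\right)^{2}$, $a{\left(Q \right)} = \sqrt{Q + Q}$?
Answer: $- \frac{282004225}{117425223} + \frac{30050 i \sqrt{77}}{117425223} \approx -2.4016 + 0.0022456 i$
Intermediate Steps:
$a{\left(Q \right)} = \sqrt{2} \sqrt{Q}$ ($a{\left(Q \right)} = \sqrt{2 Q} = \sqrt{2} \sqrt{Q}$)
$X = 18769$ ($X = 137^{2} = 18769$)
$\frac{-36653 - 8422}{a{\left(-154 \right)} + X} = \frac{-36653 - 8422}{\sqrt{2} \sqrt{-154} + 18769} = - \frac{45075}{\sqrt{2} i \sqrt{154} + 18769} = - \frac{45075}{2 i \sqrt{77} + 18769} = - \frac{45075}{18769 + 2 i \sqrt{77}}$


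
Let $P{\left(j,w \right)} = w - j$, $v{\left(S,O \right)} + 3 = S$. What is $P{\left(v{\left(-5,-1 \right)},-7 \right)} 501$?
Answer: $501$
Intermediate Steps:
$v{\left(S,O \right)} = -3 + S$
$P{\left(v{\left(-5,-1 \right)},-7 \right)} 501 = \left(-7 - \left(-3 - 5\right)\right) 501 = \left(-7 - -8\right) 501 = \left(-7 + 8\right) 501 = 1 \cdot 501 = 501$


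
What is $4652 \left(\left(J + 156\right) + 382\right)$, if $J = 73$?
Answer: $2842372$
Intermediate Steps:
$4652 \left(\left(J + 156\right) + 382\right) = 4652 \left(\left(73 + 156\right) + 382\right) = 4652 \left(229 + 382\right) = 4652 \cdot 611 = 2842372$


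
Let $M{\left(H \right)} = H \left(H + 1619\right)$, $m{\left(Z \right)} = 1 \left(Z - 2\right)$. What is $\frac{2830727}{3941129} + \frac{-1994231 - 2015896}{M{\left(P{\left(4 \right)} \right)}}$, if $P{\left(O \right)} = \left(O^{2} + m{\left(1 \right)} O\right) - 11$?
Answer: $- \frac{5266614011881}{2128209660} \approx -2474.7$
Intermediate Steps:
$m{\left(Z \right)} = -2 + Z$ ($m{\left(Z \right)} = 1 \left(-2 + Z\right) = -2 + Z$)
$P{\left(O \right)} = -11 + O^{2} - O$ ($P{\left(O \right)} = \left(O^{2} + \left(-2 + 1\right) O\right) - 11 = \left(O^{2} - O\right) - 11 = -11 + O^{2} - O$)
$M{\left(H \right)} = H \left(1619 + H\right)$
$\frac{2830727}{3941129} + \frac{-1994231 - 2015896}{M{\left(P{\left(4 \right)} \right)}} = \frac{2830727}{3941129} + \frac{-1994231 - 2015896}{\left(-11 + 4^{2} - 4\right) \left(1619 - \left(15 - 16\right)\right)} = 2830727 \cdot \frac{1}{3941129} + \frac{-1994231 - 2015896}{\left(-11 + 16 - 4\right) \left(1619 - -1\right)} = \frac{2830727}{3941129} - \frac{4010127}{1 \left(1619 + 1\right)} = \frac{2830727}{3941129} - \frac{4010127}{1 \cdot 1620} = \frac{2830727}{3941129} - \frac{4010127}{1620} = \frac{2830727}{3941129} - \frac{1336709}{540} = - \frac{5266614011881}{2128209660}$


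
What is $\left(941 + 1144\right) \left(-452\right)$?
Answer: $-942420$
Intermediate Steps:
$\left(941 + 1144\right) \left(-452\right) = 2085 \left(-452\right) = -942420$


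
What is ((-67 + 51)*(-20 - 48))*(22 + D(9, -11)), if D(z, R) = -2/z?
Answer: 213248/9 ≈ 23694.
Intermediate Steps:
((-67 + 51)*(-20 - 48))*(22 + D(9, -11)) = ((-67 + 51)*(-20 - 48))*(22 - 2/9) = (-16*(-68))*(22 - 2*⅑) = 1088*(22 - 2/9) = 1088*(196/9) = 213248/9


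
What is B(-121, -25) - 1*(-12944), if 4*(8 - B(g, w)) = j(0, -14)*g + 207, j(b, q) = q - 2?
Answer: 49665/4 ≈ 12416.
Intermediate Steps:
j(b, q) = -2 + q
B(g, w) = -175/4 + 4*g (B(g, w) = 8 - ((-2 - 14)*g + 207)/4 = 8 - (-16*g + 207)/4 = 8 - (207 - 16*g)/4 = 8 + (-207/4 + 4*g) = -175/4 + 4*g)
B(-121, -25) - 1*(-12944) = (-175/4 + 4*(-121)) - 1*(-12944) = (-175/4 - 484) + 12944 = -2111/4 + 12944 = 49665/4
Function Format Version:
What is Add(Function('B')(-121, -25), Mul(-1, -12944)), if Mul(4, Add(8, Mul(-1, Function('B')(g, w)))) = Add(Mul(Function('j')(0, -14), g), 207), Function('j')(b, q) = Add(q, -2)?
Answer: Rational(49665, 4) ≈ 12416.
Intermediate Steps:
Function('j')(b, q) = Add(-2, q)
Function('B')(g, w) = Add(Rational(-175, 4), Mul(4, g)) (Function('B')(g, w) = Add(8, Mul(Rational(-1, 4), Add(Mul(Add(-2, -14), g), 207))) = Add(8, Mul(Rational(-1, 4), Add(Mul(-16, g), 207))) = Add(8, Mul(Rational(-1, 4), Add(207, Mul(-16, g)))) = Add(8, Add(Rational(-207, 4), Mul(4, g))) = Add(Rational(-175, 4), Mul(4, g)))
Add(Function('B')(-121, -25), Mul(-1, -12944)) = Add(Add(Rational(-175, 4), Mul(4, -121)), Mul(-1, -12944)) = Add(Add(Rational(-175, 4), -484), 12944) = Add(Rational(-2111, 4), 12944) = Rational(49665, 4)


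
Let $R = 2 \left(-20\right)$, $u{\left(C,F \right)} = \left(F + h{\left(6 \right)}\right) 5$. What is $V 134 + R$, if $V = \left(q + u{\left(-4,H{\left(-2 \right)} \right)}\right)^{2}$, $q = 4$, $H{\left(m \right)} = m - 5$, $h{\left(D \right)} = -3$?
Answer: $283504$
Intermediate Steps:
$H{\left(m \right)} = -5 + m$
$u{\left(C,F \right)} = -15 + 5 F$ ($u{\left(C,F \right)} = \left(F - 3\right) 5 = \left(-3 + F\right) 5 = -15 + 5 F$)
$V = 2116$ ($V = \left(4 + \left(-15 + 5 \left(-5 - 2\right)\right)\right)^{2} = \left(4 + \left(-15 + 5 \left(-7\right)\right)\right)^{2} = \left(4 - 50\right)^{2} = \left(-46\right)^{2} = 2116$)
$R = -40$
$V 134 + R = 2116 \cdot 134 - 40 = 283544 - 40 = 283504$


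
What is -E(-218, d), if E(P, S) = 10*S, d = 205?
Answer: -2050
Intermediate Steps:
-E(-218, d) = -10*205 = -1*2050 = -2050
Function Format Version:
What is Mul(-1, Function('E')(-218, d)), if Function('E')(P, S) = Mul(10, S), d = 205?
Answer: -2050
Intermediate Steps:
Mul(-1, Function('E')(-218, d)) = Mul(-1, Mul(10, 205)) = Mul(-1, 2050) = -2050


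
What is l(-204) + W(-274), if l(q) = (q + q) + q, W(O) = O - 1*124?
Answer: -1010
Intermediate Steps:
W(O) = -124 + O (W(O) = O - 124 = -124 + O)
l(q) = 3*q (l(q) = 2*q + q = 3*q)
l(-204) + W(-274) = 3*(-204) + (-124 - 274) = -612 - 398 = -1010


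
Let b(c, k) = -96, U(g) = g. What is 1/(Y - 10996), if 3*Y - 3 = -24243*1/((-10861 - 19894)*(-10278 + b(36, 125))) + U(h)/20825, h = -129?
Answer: -189836160150/2087248977636071 ≈ -9.0950e-5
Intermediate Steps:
Y = 189439373329/189836160150 (Y = 1 + (-24243*1/((-10861 - 19894)*(-10278 - 96)) - 129/20825)/3 = 1 + (-24243/((-10374*(-30755))) - 129*1/20825)/3 = 1 + (-24243/319052370 - 129/20825)/3 = 1 + (-24243*1/319052370 - 129/20825)/3 = 1 + (-8081/106350790 - 129/20825)/3 = 1 + (⅓)*(-396786821/63278720050) = 1 - 396786821/189836160150 = 189439373329/189836160150 ≈ 0.99791)
1/(Y - 10996) = 1/(189439373329/189836160150 - 10996) = 1/(-2087248977636071/189836160150) = -189836160150/2087248977636071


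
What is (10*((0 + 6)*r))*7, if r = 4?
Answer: 1680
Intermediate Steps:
(10*((0 + 6)*r))*7 = (10*((0 + 6)*4))*7 = (10*(6*4))*7 = (10*24)*7 = 240*7 = 1680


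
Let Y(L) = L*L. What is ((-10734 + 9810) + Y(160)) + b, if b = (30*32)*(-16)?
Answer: 9316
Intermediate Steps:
b = -15360 (b = 960*(-16) = -15360)
Y(L) = L²
((-10734 + 9810) + Y(160)) + b = ((-10734 + 9810) + 160²) - 15360 = (-924 + 25600) - 15360 = 24676 - 15360 = 9316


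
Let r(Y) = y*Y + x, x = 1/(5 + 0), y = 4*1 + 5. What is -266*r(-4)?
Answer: 47614/5 ≈ 9522.8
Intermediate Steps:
y = 9 (y = 4 + 5 = 9)
x = ⅕ (x = 1/5 = ⅕ ≈ 0.20000)
r(Y) = ⅕ + 9*Y (r(Y) = 9*Y + ⅕ = ⅕ + 9*Y)
-266*r(-4) = -266*(⅕ + 9*(-4)) = -266*(⅕ - 36) = -266*(-179/5) = 47614/5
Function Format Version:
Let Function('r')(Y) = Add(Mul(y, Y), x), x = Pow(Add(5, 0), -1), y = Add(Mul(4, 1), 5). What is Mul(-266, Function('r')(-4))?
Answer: Rational(47614, 5) ≈ 9522.8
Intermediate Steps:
y = 9 (y = Add(4, 5) = 9)
x = Rational(1, 5) (x = Pow(5, -1) = Rational(1, 5) ≈ 0.20000)
Function('r')(Y) = Add(Rational(1, 5), Mul(9, Y)) (Function('r')(Y) = Add(Mul(9, Y), Rational(1, 5)) = Add(Rational(1, 5), Mul(9, Y)))
Mul(-266, Function('r')(-4)) = Mul(-266, Add(Rational(1, 5), Mul(9, -4))) = Mul(-266, Add(Rational(1, 5), -36)) = Mul(-266, Rational(-179, 5)) = Rational(47614, 5)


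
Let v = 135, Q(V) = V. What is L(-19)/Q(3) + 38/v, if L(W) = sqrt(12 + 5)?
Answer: 38/135 + sqrt(17)/3 ≈ 1.6558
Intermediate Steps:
L(W) = sqrt(17)
L(-19)/Q(3) + 38/v = sqrt(17)/3 + 38/135 = 38/135 + sqrt(17)/3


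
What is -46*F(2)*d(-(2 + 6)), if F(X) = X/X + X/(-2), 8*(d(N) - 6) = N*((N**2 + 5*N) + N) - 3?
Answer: 0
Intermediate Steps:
d(N) = 45/8 + N*(N**2 + 6*N)/8 (d(N) = 6 + (N*((N**2 + 5*N) + N) - 3)/8 = 6 + (N*(N**2 + 6*N) - 3)/8 = 6 + (-3 + N*(N**2 + 6*N))/8 = 6 + (-3/8 + N*(N**2 + 6*N)/8) = 45/8 + N*(N**2 + 6*N)/8)
F(X) = 1 - X/2 (F(X) = 1 + X*(-1/2) = 1 - X/2)
-46*F(2)*d(-(2 + 6)) = -46*(1 - 1/2*2)*(45/8 + (-(2 + 6))**3/8 + 3*(-(2 + 6))**2/4) = -46*(1 - 1)*(45/8 + (-1*8)**3/8 + 3*(-1*8)**2/4) = -0*(45/8 + (1/8)*(-8)**3 + (3/4)*(-8)**2) = -0*(45/8 + (1/8)*(-512) + (3/4)*64) = -0*(45/8 - 64 + 48) = -0*(-83)/8 = -46*0 = 0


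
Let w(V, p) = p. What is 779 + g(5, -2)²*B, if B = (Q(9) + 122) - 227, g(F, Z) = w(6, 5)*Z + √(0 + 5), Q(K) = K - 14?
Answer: -10771 + 2200*√5 ≈ -5851.6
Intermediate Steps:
Q(K) = -14 + K
g(F, Z) = √5 + 5*Z (g(F, Z) = 5*Z + √(0 + 5) = 5*Z + √5 = √5 + 5*Z)
B = -110 (B = ((-14 + 9) + 122) - 227 = (-5 + 122) - 227 = 117 - 227 = -110)
779 + g(5, -2)²*B = 779 + (√5 + 5*(-2))²*(-110) = 779 + (√5 - 10)²*(-110) = 779 + (-10 + √5)²*(-110) = 779 - 110*(-10 + √5)²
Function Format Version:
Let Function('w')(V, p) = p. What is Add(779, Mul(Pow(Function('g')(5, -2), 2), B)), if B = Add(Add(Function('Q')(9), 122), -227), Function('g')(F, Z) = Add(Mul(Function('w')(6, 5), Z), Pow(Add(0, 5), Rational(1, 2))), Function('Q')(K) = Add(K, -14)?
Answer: Add(-10771, Mul(2200, Pow(5, Rational(1, 2)))) ≈ -5851.6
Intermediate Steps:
Function('Q')(K) = Add(-14, K)
Function('g')(F, Z) = Add(Pow(5, Rational(1, 2)), Mul(5, Z)) (Function('g')(F, Z) = Add(Mul(5, Z), Pow(Add(0, 5), Rational(1, 2))) = Add(Mul(5, Z), Pow(5, Rational(1, 2))) = Add(Pow(5, Rational(1, 2)), Mul(5, Z)))
B = -110 (B = Add(Add(Add(-14, 9), 122), -227) = Add(Add(-5, 122), -227) = Add(117, -227) = -110)
Add(779, Mul(Pow(Function('g')(5, -2), 2), B)) = Add(779, Mul(Pow(Add(Pow(5, Rational(1, 2)), Mul(5, -2)), 2), -110)) = Add(779, Mul(Pow(Add(Pow(5, Rational(1, 2)), -10), 2), -110)) = Add(779, Mul(Pow(Add(-10, Pow(5, Rational(1, 2))), 2), -110)) = Add(779, Mul(-110, Pow(Add(-10, Pow(5, Rational(1, 2))), 2)))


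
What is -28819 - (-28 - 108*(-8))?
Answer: -29655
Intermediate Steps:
-28819 - (-28 - 108*(-8)) = -28819 - (-28 + 864) = -28819 - 1*836 = -28819 - 836 = -29655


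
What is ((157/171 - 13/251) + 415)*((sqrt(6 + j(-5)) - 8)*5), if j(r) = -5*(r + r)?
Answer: -713975960/42921 + 178493990*sqrt(14)/42921 ≈ -1074.4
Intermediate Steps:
j(r) = -10*r
((157/171 - 13/251) + 415)*((sqrt(6 + j(-5)) - 8)*5) = ((157/171 - 13/251) + 415)*((sqrt(6 - 10*(-5)) - 8)*5) = ((157*(1/171) - 13*1/251) + 415)*((sqrt(6 + 50) - 8)*5) = ((157/171 - 13/251) + 415)*((sqrt(56) - 8)*5) = (37184/42921 + 415)*((2*sqrt(14) - 8)*5) = 17849399*((-8 + 2*sqrt(14))*5)/42921 = 17849399*(-40 + 10*sqrt(14))/42921 = -713975960/42921 + 178493990*sqrt(14)/42921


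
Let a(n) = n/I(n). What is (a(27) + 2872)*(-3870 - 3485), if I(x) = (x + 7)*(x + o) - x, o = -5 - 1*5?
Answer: -11639280145/551 ≈ -2.1124e+7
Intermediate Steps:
o = -10 (o = -5 - 5 = -10)
I(x) = -x + (-10 + x)*(7 + x) (I(x) = (x + 7)*(x - 10) - x = (7 + x)*(-10 + x) - x = (-10 + x)*(7 + x) - x = -x + (-10 + x)*(7 + x))
a(n) = n/(-70 + n² - 4*n)
(a(27) + 2872)*(-3870 - 3485) = (27/(-70 + 27² - 4*27) + 2872)*(-3870 - 3485) = (27/(-70 + 729 - 108) + 2872)*(-7355) = (27/551 + 2872)*(-7355) = (1582499/551)*(-7355) = -11639280145/551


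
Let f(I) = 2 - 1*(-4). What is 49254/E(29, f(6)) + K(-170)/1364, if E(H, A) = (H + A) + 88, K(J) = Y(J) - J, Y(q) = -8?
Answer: 11200397/27962 ≈ 400.56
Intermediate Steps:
f(I) = 6 (f(I) = 2 + 4 = 6)
K(J) = -8 - J
E(H, A) = 88 + A + H (E(H, A) = (A + H) + 88 = 88 + A + H)
49254/E(29, f(6)) + K(-170)/1364 = 49254/(88 + 6 + 29) + (-8 - 1*(-170))/1364 = 49254/123 + (-8 + 170)*(1/1364) = 49254*(1/123) + 162*(1/1364) = 16418/41 + 81/682 = 11200397/27962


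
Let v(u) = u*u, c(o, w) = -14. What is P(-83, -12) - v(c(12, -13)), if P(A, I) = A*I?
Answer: 800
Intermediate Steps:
v(u) = u**2
P(-83, -12) - v(c(12, -13)) = -83*(-12) - 1*(-14)**2 = 996 - 1*196 = 996 - 196 = 800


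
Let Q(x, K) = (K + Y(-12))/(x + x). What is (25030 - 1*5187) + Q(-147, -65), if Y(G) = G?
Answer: 833417/42 ≈ 19843.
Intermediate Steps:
Q(x, K) = (-12 + K)/(2*x) (Q(x, K) = (K - 12)/(x + x) = (-12 + K)/((2*x)) = (-12 + K)*(1/(2*x)) = (-12 + K)/(2*x))
(25030 - 1*5187) + Q(-147, -65) = (25030 - 1*5187) + (½)*(-12 - 65)/(-147) = (25030 - 5187) + (½)*(-1/147)*(-77) = 19843 + 11/42 = 833417/42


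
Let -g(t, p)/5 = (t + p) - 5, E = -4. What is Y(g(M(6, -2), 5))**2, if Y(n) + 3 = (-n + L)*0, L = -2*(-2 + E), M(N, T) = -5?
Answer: 9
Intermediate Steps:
L = 12 (L = -2*(-2 - 4) = -2*(-6) = 12)
g(t, p) = 25 - 5*p - 5*t (g(t, p) = -5*((t + p) - 5) = -5*((p + t) - 5) = -5*(-5 + p + t) = 25 - 5*p - 5*t)
Y(n) = -3 (Y(n) = -3 + (-n + 12)*0 = -3 + (12 - n)*0 = -3 + 0 = -3)
Y(g(M(6, -2), 5))**2 = (-3)**2 = 9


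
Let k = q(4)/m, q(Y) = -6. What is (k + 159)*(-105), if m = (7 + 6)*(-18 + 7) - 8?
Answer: -2521575/151 ≈ -16699.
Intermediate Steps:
m = -151 (m = 13*(-11) - 8 = -143 - 8 = -151)
k = 6/151 (k = -6/(-151) = -6*(-1/151) = 6/151 ≈ 0.039735)
(k + 159)*(-105) = (6/151 + 159)*(-105) = (24015/151)*(-105) = -2521575/151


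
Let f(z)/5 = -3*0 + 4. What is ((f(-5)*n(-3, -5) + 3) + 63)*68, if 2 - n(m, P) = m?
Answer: 11288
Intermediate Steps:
n(m, P) = 2 - m
f(z) = 20 (f(z) = 5*(-3*0 + 4) = 5*(0 + 4) = 5*4 = 20)
((f(-5)*n(-3, -5) + 3) + 63)*68 = ((20*(2 - 1*(-3)) + 3) + 63)*68 = ((20*(2 + 3) + 3) + 63)*68 = ((20*5 + 3) + 63)*68 = ((100 + 3) + 63)*68 = (103 + 63)*68 = 166*68 = 11288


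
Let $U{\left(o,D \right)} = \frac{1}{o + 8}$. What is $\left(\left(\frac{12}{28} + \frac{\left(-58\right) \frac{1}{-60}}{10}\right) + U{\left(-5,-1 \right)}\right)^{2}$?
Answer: $\frac{361201}{490000} \approx 0.73714$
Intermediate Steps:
$U{\left(o,D \right)} = \frac{1}{8 + o}$
$\left(\left(\frac{12}{28} + \frac{\left(-58\right) \frac{1}{-60}}{10}\right) + U{\left(-5,-1 \right)}\right)^{2} = \left(\left(\frac{12}{28} + \frac{\left(-58\right) \frac{1}{-60}}{10}\right) + \frac{1}{8 - 5}\right)^{2} = \left(\left(12 \cdot \frac{1}{28} + \left(-58\right) \left(- \frac{1}{60}\right) \frac{1}{10}\right) + \frac{1}{3}\right)^{2} = \left(\left(\frac{3}{7} + \frac{29}{30} \cdot \frac{1}{10}\right) + \frac{1}{3}\right)^{2} = \left(\left(\frac{3}{7} + \frac{29}{300}\right) + \frac{1}{3}\right)^{2} = \left(\frac{1103}{2100} + \frac{1}{3}\right)^{2} = \left(\frac{601}{700}\right)^{2} = \frac{361201}{490000}$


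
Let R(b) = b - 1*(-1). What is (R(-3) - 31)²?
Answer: 1089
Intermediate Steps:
R(b) = 1 + b (R(b) = b + 1 = 1 + b)
(R(-3) - 31)² = ((1 - 3) - 31)² = (-2 - 31)² = (-33)² = 1089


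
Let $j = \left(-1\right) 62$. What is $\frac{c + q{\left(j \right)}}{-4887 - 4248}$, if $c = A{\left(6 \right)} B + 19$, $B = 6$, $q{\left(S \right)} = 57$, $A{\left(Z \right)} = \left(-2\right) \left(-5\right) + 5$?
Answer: $- \frac{166}{9135} \approx -0.018172$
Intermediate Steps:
$A{\left(Z \right)} = 15$ ($A{\left(Z \right)} = 10 + 5 = 15$)
$j = -62$
$c = 109$ ($c = 15 \cdot 6 + 19 = 90 + 19 = 109$)
$\frac{c + q{\left(j \right)}}{-4887 - 4248} = \frac{109 + 57}{-4887 - 4248} = \frac{166}{-9135} = 166 \left(- \frac{1}{9135}\right) = - \frac{166}{9135}$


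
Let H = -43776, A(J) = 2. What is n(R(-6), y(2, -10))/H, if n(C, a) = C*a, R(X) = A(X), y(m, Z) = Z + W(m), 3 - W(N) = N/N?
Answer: 1/2736 ≈ 0.00036550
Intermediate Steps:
W(N) = 2 (W(N) = 3 - N/N = 3 - 1*1 = 3 - 1 = 2)
y(m, Z) = 2 + Z (y(m, Z) = Z + 2 = 2 + Z)
R(X) = 2
n(R(-6), y(2, -10))/H = (2*(2 - 10))/(-43776) = (2*(-8))*(-1/43776) = -16*(-1/43776) = 1/2736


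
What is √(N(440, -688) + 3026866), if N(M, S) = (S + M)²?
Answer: √3088370 ≈ 1757.4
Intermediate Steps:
N(M, S) = (M + S)²
√(N(440, -688) + 3026866) = √((440 - 688)² + 3026866) = √((-248)² + 3026866) = √(61504 + 3026866) = √3088370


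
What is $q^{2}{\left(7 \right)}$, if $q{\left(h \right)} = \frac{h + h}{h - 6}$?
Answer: $196$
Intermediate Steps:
$q{\left(h \right)} = \frac{2 h}{-6 + h}$
$q^{2}{\left(7 \right)} = \left(2 \cdot 7 \frac{1}{-6 + 7}\right)^{2} = \left(2 \cdot 7 \cdot 1^{-1}\right)^{2} = \left(2 \cdot 7 \cdot 1\right)^{2} = 14^{2} = 196$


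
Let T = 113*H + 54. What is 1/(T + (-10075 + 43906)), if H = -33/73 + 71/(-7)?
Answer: 511/16703453 ≈ 3.0592e-5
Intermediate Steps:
H = -5414/511 (H = -33*1/73 + 71*(-⅐) = -33/73 - 71/7 = -5414/511 ≈ -10.595)
T = -584188/511 (T = 113*(-5414/511) + 54 = -611782/511 + 54 = -584188/511 ≈ -1143.2)
1/(T + (-10075 + 43906)) = 1/(-584188/511 + (-10075 + 43906)) = 1/(-584188/511 + 33831) = 1/(16703453/511) = 511/16703453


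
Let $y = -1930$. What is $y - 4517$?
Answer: $-6447$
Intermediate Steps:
$y - 4517 = -1930 - 4517 = -6447$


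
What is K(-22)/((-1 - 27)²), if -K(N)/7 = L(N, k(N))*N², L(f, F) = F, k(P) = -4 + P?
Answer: 1573/14 ≈ 112.36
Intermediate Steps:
K(N) = -7*N²*(-4 + N) (K(N) = -7*(-4 + N)*N² = -7*N²*(-4 + N))
K(-22)/((-1 - 27)²) = (7*(-22)²*(4 - 1*(-22)))/((-1 - 27)²) = (7*484*(4 + 22))/((-28)²) = (7*484*26)/784 = 88088*(1/784) = 1573/14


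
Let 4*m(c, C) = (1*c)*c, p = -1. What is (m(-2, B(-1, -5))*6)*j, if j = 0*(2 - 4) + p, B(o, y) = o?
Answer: -6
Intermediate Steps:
j = -1 (j = 0*(2 - 4) - 1 = 0*(-2) - 1 = 0 - 1 = -1)
m(c, C) = c**2/4 (m(c, C) = ((1*c)*c)/4 = (c*c)/4 = c**2/4)
(m(-2, B(-1, -5))*6)*j = (((1/4)*(-2)**2)*6)*(-1) = (((1/4)*4)*6)*(-1) = (1*6)*(-1) = 6*(-1) = -6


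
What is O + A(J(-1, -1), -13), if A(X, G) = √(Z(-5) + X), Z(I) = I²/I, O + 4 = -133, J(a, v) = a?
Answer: -137 + I*√6 ≈ -137.0 + 2.4495*I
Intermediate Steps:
O = -137 (O = -4 - 133 = -137)
Z(I) = I
A(X, G) = √(-5 + X)
O + A(J(-1, -1), -13) = -137 + √(-5 - 1) = -137 + √(-6) = -137 + I*√6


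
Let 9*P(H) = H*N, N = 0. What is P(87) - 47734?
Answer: -47734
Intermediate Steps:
P(H) = 0 (P(H) = (H*0)/9 = (⅑)*0 = 0)
P(87) - 47734 = 0 - 47734 = -47734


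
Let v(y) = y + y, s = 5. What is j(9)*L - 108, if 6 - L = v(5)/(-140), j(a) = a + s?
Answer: -23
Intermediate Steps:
v(y) = 2*y
j(a) = 5 + a (j(a) = a + 5 = 5 + a)
L = 85/14 (L = 6 - 2*5/(-140) = 6 - 10*(-1)/140 = 6 - 1*(-1/14) = 6 + 1/14 = 85/14 ≈ 6.0714)
j(9)*L - 108 = (5 + 9)*(85/14) - 108 = 14*(85/14) - 108 = 85 - 108 = -23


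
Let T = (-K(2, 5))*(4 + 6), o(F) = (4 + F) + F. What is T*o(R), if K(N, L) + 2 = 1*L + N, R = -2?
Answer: 0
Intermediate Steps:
o(F) = 4 + 2*F
K(N, L) = -2 + L + N (K(N, L) = -2 + (1*L + N) = -2 + (L + N) = -2 + L + N)
T = -50 (T = (-(-2 + 5 + 2))*(4 + 6) = -1*5*10 = -5*10 = -50)
T*o(R) = -50*(4 + 2*(-2)) = -50*(4 - 4) = -50*0 = 0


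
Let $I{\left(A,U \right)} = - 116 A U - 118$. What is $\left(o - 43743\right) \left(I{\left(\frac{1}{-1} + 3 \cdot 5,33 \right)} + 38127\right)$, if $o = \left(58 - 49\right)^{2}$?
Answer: $680384946$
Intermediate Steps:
$I{\left(A,U \right)} = -118 - 116 A U$ ($I{\left(A,U \right)} = - 116 A U - 118 = -118 - 116 A U$)
$o = 81$ ($o = 9^{2} = 81$)
$\left(o - 43743\right) \left(I{\left(\frac{1}{-1} + 3 \cdot 5,33 \right)} + 38127\right) = \left(81 - 43743\right) \left(\left(-118 - 116 \left(\frac{1}{-1} + 3 \cdot 5\right) 33\right) + 38127\right) = - 43662 \left(\left(-118 - 116 \left(-1 + 15\right) 33\right) + 38127\right) = - 43662 \left(\left(-118 - 1624 \cdot 33\right) + 38127\right) = - 43662 \left(\left(-118 - 53592\right) + 38127\right) = - 43662 \left(-53710 + 38127\right) = \left(-43662\right) \left(-15583\right) = 680384946$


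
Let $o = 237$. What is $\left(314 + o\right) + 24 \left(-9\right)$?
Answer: $335$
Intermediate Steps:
$\left(314 + o\right) + 24 \left(-9\right) = \left(314 + 237\right) + 24 \left(-9\right) = 551 - 216 = 335$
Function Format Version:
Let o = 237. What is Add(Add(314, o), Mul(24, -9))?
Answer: 335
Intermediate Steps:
Add(Add(314, o), Mul(24, -9)) = Add(Add(314, 237), Mul(24, -9)) = Add(551, -216) = 335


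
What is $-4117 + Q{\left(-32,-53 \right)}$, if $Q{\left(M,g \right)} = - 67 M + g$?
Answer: $-2026$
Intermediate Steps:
$Q{\left(M,g \right)} = g - 67 M$
$-4117 + Q{\left(-32,-53 \right)} = -4117 - -2091 = -4117 + \left(-53 + 2144\right) = -4117 + 2091 = -2026$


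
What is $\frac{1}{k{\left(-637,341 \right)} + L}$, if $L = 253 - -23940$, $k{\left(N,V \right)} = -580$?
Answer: $\frac{1}{23613} \approx 4.235 \cdot 10^{-5}$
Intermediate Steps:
$L = 24193$ ($L = 253 + 23940 = 24193$)
$\frac{1}{k{\left(-637,341 \right)} + L} = \frac{1}{-580 + 24193} = \frac{1}{23613}$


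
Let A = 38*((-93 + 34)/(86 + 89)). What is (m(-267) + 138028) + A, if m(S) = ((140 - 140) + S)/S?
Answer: 24152833/175 ≈ 1.3802e+5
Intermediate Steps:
m(S) = 1 (m(S) = (0 + S)/S = S/S = 1)
A = -2242/175 (A = 38*(-59/175) = -2242/175 ≈ -12.811)
(m(-267) + 138028) + A = (1 + 138028) - 2242/175 = 138029 - 2242/175 = 24152833/175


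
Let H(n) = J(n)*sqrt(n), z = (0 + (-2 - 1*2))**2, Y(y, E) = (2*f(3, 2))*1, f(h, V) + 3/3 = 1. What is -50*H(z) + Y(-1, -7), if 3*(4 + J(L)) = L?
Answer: -800/3 ≈ -266.67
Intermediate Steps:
J(L) = -4 + L/3
f(h, V) = 0 (f(h, V) = -1 + 1 = 0)
Y(y, E) = 0 (Y(y, E) = (2*0)*1 = 0*1 = 0)
z = 16 (z = (0 + (-2 - 2))**2 = (0 - 4)**2 = (-4)**2 = 16)
H(n) = sqrt(n)*(-4 + n/3) (H(n) = (-4 + n/3)*sqrt(n) = sqrt(n)*(-4 + n/3))
-50*H(z) + Y(-1, -7) = -50*sqrt(16)*(-12 + 16)/3 + 0 = -50*4*4/3 + 0 = -50*16/3 + 0 = -800/3 + 0 = -800/3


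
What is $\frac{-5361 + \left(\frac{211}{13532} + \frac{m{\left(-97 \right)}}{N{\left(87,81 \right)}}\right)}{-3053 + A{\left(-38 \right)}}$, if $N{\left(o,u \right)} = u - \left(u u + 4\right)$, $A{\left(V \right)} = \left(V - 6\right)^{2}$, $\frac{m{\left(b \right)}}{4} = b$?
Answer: $\frac{117593874657}{24501810524} \approx 4.7994$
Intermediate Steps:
$m{\left(b \right)} = 4 b$
$A{\left(V \right)} = \left(-6 + V\right)^{2}$
$N{\left(o,u \right)} = -4 + u - u^{2}$ ($N{\left(o,u \right)} = u - \left(u^{2} + 4\right) = u - \left(4 + u^{2}\right) = -4 + u - u^{2}$)
$\frac{-5361 + \left(\frac{211}{13532} + \frac{m{\left(-97 \right)}}{N{\left(87,81 \right)}}\right)}{-3053 + A{\left(-38 \right)}} = \frac{-5361 + \left(\frac{211}{13532} + \frac{4 \left(-97\right)}{-4 + 81 - 81^{2}}\right)}{-3053 + \left(-6 - 38\right)^{2}} = \frac{-5361 - \left(- \frac{211}{13532} + \frac{388}{-4 + 81 - 6561}\right)}{-3053 + \left(-44\right)^{2}} = \frac{-5361 - \left(- \frac{211}{13532} + \frac{388}{-4 + 81 - 6561}\right)}{-3053 + 1936} = \frac{-5361 - \left(- \frac{211}{13532} + \frac{388}{-6484}\right)}{-1117} = \left(-5361 + \left(\frac{211}{13532} - - \frac{97}{1621}\right)\right) \left(- \frac{1}{1117}\right) = \left(-5361 + \left(\frac{211}{13532} + \frac{97}{1621}\right)\right) \left(- \frac{1}{1117}\right) = \left(-5361 + \frac{1654635}{21935372}\right) \left(- \frac{1}{1117}\right) = \left(- \frac{117593874657}{21935372}\right) \left(- \frac{1}{1117}\right) = \frac{117593874657}{24501810524}$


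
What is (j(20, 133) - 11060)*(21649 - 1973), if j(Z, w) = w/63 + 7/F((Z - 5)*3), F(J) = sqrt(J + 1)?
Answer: -1958175196/9 + 68866*sqrt(46)/23 ≈ -2.1755e+8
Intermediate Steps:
F(J) = sqrt(1 + J)
j(Z, w) = 7/sqrt(-14 + 3*Z) + w/63 (j(Z, w) = w/63 + 7/(sqrt(1 + (Z - 5)*3)) = w*(1/63) + 7/(sqrt(1 + (-5 + Z)*3)) = w/63 + 7/(sqrt(1 + (-15 + 3*Z))) = w/63 + 7/(sqrt(-14 + 3*Z)) = w/63 + 7/sqrt(-14 + 3*Z) = 7/sqrt(-14 + 3*Z) + w/63)
(j(20, 133) - 11060)*(21649 - 1973) = ((7/sqrt(-14 + 3*20) + (1/63)*133) - 11060)*(21649 - 1973) = ((7/sqrt(-14 + 60) + 19/9) - 11060)*19676 = ((7/sqrt(46) + 19/9) - 11060)*19676 = ((7*(sqrt(46)/46) + 19/9) - 11060)*19676 = ((7*sqrt(46)/46 + 19/9) - 11060)*19676 = ((19/9 + 7*sqrt(46)/46) - 11060)*19676 = (-99521/9 + 7*sqrt(46)/46)*19676 = -1958175196/9 + 68866*sqrt(46)/23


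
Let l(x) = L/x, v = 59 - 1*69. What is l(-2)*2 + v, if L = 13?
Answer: -23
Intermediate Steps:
v = -10 (v = 59 - 69 = -10)
l(x) = 13/x
l(-2)*2 + v = (13/(-2))*2 - 10 = (13*(-1/2))*2 - 10 = -13/2*2 - 10 = -13 - 10 = -23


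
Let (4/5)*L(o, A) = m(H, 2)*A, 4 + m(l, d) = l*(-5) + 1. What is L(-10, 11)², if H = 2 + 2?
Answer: 1600225/16 ≈ 1.0001e+5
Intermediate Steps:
H = 4
m(l, d) = -3 - 5*l (m(l, d) = -4 + (l*(-5) + 1) = -4 + (-5*l + 1) = -4 + (1 - 5*l) = -3 - 5*l)
L(o, A) = -115*A/4 (L(o, A) = 5*((-3 - 5*4)*A)/4 = 5*((-3 - 20)*A)/4 = 5*(-23*A)/4 = -115*A/4)
L(-10, 11)² = (-115/4*11)² = (-1265/4)² = 1600225/16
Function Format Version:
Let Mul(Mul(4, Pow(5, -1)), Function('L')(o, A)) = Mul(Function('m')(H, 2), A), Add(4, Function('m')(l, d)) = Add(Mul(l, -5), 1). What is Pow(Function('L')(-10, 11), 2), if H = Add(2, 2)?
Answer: Rational(1600225, 16) ≈ 1.0001e+5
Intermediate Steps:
H = 4
Function('m')(l, d) = Add(-3, Mul(-5, l)) (Function('m')(l, d) = Add(-4, Add(Mul(l, -5), 1)) = Add(-4, Add(Mul(-5, l), 1)) = Add(-4, Add(1, Mul(-5, l))) = Add(-3, Mul(-5, l)))
Function('L')(o, A) = Mul(Rational(-115, 4), A) (Function('L')(o, A) = Mul(Rational(5, 4), Mul(Add(-3, Mul(-5, 4)), A)) = Mul(Rational(5, 4), Mul(Add(-3, -20), A)) = Mul(Rational(5, 4), Mul(-23, A)) = Mul(Rational(-115, 4), A))
Pow(Function('L')(-10, 11), 2) = Pow(Mul(Rational(-115, 4), 11), 2) = Pow(Rational(-1265, 4), 2) = Rational(1600225, 16)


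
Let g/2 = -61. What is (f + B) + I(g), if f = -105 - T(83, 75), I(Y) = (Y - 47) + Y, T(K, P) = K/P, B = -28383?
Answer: -2158508/75 ≈ -28780.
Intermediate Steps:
g = -122 (g = 2*(-61) = -122)
I(Y) = -47 + 2*Y (I(Y) = (-47 + Y) + Y = -47 + 2*Y)
f = -7958/75 (f = -105 - 83/75 = -7958/75 ≈ -106.11)
(f + B) + I(g) = (-7958/75 - 28383) + (-47 + 2*(-122)) = -2136683/75 + (-47 - 244) = -2136683/75 - 291 = -2158508/75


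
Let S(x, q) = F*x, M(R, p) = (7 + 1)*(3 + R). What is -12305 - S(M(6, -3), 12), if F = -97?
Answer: -5321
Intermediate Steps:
M(R, p) = 24 + 8*R (M(R, p) = 8*(3 + R) = 24 + 8*R)
S(x, q) = -97*x
-12305 - S(M(6, -3), 12) = -12305 - (-97)*(24 + 8*6) = -12305 - (-97)*(24 + 48) = -12305 - (-97)*72 = -12305 - 1*(-6984) = -12305 + 6984 = -5321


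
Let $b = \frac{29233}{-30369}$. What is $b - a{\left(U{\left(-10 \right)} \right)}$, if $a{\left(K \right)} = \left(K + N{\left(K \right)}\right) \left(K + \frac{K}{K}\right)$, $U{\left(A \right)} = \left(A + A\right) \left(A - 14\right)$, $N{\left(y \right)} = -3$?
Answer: $- \frac{6967801486}{30369} \approx -2.2944 \cdot 10^{5}$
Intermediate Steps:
$U{\left(A \right)} = 2 A \left(-14 + A\right)$
$a{\left(K \right)} = \left(1 + K\right) \left(-3 + K\right)$ ($a{\left(K \right)} = \left(K - 3\right) \left(K + \frac{K}{K}\right) = \left(-3 + K\right) \left(K + 1\right) = \left(-3 + K\right) \left(1 + K\right) = \left(1 + K\right) \left(-3 + K\right)$)
$b = - \frac{29233}{30369}$ ($b = 29233 \left(- \frac{1}{30369}\right) = - \frac{29233}{30369} \approx -0.96259$)
$b - a{\left(U{\left(-10 \right)} \right)} = - \frac{29233}{30369} - \left(-3 + \left(2 \left(-10\right) \left(-14 - 10\right)\right)^{2} - 2 \cdot 2 \left(-10\right) \left(-14 - 10\right)\right) = - \frac{29233}{30369} - \left(-3 + \left(2 \left(-10\right) \left(-24\right)\right)^{2} - 2 \cdot 2 \left(-10\right) \left(-24\right)\right) = - \frac{29233}{30369} - \left(-3 + 480^{2} - 960\right) = - \frac{29233}{30369} - \left(-3 + 230400 - 960\right) = - \frac{29233}{30369} - 229437 = - \frac{6967801486}{30369}$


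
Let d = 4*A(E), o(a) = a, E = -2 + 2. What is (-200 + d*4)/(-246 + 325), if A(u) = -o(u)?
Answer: -200/79 ≈ -2.5316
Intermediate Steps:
E = 0
A(u) = -u
d = 0 (d = 4*(-1*0) = 4*0 = 0)
(-200 + d*4)/(-246 + 325) = (-200 + 0*4)/(-246 + 325) = (-200 + 0)/79 = -200*1/79 = -200/79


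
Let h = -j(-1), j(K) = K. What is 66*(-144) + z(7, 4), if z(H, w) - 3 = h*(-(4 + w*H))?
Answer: -9533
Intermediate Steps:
h = 1 (h = -1*(-1) = 1)
z(H, w) = -1 - H*w (z(H, w) = 3 + 1*(-(4 + w*H)) = 3 + 1*(-(4 + H*w)) = 3 + 1*(-4 - H*w) = 3 + (-4 - H*w) = -1 - H*w)
66*(-144) + z(7, 4) = 66*(-144) + (-1 - 1*7*4) = -9504 + (-1 - 28) = -9504 - 29 = -9533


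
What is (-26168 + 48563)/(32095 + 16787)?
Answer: 7465/16294 ≈ 0.45814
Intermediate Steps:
(-26168 + 48563)/(32095 + 16787) = 22395/48882 = 22395*(1/48882) = 7465/16294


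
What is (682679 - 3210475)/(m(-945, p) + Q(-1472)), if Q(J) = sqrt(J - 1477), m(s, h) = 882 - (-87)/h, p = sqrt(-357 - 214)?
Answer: 1443371516*I/(-503622*I - 87*sqrt(571) + 571*sqrt(2949)) ≈ -2856.6 + 164.09*I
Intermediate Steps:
p = I*sqrt(571) (p = sqrt(-571) = I*sqrt(571) ≈ 23.896*I)
m(s, h) = 882 + 87/h
Q(J) = sqrt(-1477 + J)
(682679 - 3210475)/(m(-945, p) + Q(-1472)) = (682679 - 3210475)/((882 + 87/((I*sqrt(571)))) + sqrt(-1477 - 1472)) = -2527796/((882 + 87*(-I*sqrt(571)/571)) + sqrt(-2949)) = -2527796/((882 - 87*I*sqrt(571)/571) + I*sqrt(2949)) = -2527796/(882 + I*sqrt(2949) - 87*I*sqrt(571)/571)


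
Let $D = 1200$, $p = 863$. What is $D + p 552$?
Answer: $477576$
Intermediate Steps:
$D + p 552 = 1200 + 863 \cdot 552 = 1200 + 476376 = 477576$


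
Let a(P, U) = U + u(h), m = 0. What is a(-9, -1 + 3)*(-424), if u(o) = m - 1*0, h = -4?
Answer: -848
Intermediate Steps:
u(o) = 0 (u(o) = 0 - 1*0 = 0 + 0 = 0)
a(P, U) = U (a(P, U) = U + 0 = U)
a(-9, -1 + 3)*(-424) = (-1 + 3)*(-424) = 2*(-424) = -848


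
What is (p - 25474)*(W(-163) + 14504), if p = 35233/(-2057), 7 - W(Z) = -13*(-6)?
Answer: -4047048009/11 ≈ -3.6791e+8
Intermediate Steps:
W(Z) = -71 (W(Z) = 7 - (-13)*(-6) = 7 - 1*78 = 7 - 78 = -71)
p = -3203/187 (p = 35233*(-1/2057) = -3203/187 ≈ -17.128)
(p - 25474)*(W(-163) + 14504) = (-3203/187 - 25474)*(-71 + 14504) = -4766841/187*14433 = -4047048009/11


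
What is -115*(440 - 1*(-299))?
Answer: -84985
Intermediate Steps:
-115*(440 - 1*(-299)) = -115*(440 + 299) = -115*739 = -84985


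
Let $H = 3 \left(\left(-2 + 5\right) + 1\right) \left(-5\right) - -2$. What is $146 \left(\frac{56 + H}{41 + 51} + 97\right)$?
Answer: $\frac{325653}{23} \approx 14159.0$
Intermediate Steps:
$H = -58$ ($H = 3 \left(3 + 1\right) \left(-5\right) + 2 = 3 \cdot 4 \left(-5\right) + 2 = 12 \left(-5\right) + 2 = -60 + 2 = -58$)
$146 \left(\frac{56 + H}{41 + 51} + 97\right) = 146 \left(\frac{56 - 58}{41 + 51} + 97\right) = 146 \left(- \frac{2}{92} + 97\right) = 146 \left(\left(-2\right) \frac{1}{92} + 97\right) = 146 \left(- \frac{1}{46} + 97\right) = 146 \cdot \frac{4461}{46} = \frac{325653}{23}$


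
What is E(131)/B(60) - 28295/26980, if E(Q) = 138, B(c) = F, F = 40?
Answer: 32393/13490 ≈ 2.4013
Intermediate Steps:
B(c) = 40
E(131)/B(60) - 28295/26980 = 138/40 - 28295/26980 = 138*(1/40) - 28295*1/26980 = 69/20 - 5659/5396 = 32393/13490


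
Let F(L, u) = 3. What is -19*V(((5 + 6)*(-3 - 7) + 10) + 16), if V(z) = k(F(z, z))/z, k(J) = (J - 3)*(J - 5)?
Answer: 0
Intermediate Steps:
k(J) = (-5 + J)*(-3 + J) (k(J) = (-3 + J)*(-5 + J) = (-5 + J)*(-3 + J))
V(z) = 0 (V(z) = (15 + 3² - 8*3)/z = (15 + 9 - 24)/z = 0/z = 0)
-19*V(((5 + 6)*(-3 - 7) + 10) + 16) = -19*0 = 0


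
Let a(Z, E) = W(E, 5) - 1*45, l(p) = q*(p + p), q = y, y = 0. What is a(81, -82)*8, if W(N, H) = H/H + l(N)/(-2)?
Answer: -352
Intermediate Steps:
q = 0
l(p) = 0 (l(p) = 0*(p + p) = 0*(2*p) = 0)
W(N, H) = 1 (W(N, H) = H/H + 0/(-2) = 1 + 0*(-½) = 1 + 0 = 1)
a(Z, E) = -44 (a(Z, E) = 1 - 1*45 = 1 - 45 = -44)
a(81, -82)*8 = -44*8 = -352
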